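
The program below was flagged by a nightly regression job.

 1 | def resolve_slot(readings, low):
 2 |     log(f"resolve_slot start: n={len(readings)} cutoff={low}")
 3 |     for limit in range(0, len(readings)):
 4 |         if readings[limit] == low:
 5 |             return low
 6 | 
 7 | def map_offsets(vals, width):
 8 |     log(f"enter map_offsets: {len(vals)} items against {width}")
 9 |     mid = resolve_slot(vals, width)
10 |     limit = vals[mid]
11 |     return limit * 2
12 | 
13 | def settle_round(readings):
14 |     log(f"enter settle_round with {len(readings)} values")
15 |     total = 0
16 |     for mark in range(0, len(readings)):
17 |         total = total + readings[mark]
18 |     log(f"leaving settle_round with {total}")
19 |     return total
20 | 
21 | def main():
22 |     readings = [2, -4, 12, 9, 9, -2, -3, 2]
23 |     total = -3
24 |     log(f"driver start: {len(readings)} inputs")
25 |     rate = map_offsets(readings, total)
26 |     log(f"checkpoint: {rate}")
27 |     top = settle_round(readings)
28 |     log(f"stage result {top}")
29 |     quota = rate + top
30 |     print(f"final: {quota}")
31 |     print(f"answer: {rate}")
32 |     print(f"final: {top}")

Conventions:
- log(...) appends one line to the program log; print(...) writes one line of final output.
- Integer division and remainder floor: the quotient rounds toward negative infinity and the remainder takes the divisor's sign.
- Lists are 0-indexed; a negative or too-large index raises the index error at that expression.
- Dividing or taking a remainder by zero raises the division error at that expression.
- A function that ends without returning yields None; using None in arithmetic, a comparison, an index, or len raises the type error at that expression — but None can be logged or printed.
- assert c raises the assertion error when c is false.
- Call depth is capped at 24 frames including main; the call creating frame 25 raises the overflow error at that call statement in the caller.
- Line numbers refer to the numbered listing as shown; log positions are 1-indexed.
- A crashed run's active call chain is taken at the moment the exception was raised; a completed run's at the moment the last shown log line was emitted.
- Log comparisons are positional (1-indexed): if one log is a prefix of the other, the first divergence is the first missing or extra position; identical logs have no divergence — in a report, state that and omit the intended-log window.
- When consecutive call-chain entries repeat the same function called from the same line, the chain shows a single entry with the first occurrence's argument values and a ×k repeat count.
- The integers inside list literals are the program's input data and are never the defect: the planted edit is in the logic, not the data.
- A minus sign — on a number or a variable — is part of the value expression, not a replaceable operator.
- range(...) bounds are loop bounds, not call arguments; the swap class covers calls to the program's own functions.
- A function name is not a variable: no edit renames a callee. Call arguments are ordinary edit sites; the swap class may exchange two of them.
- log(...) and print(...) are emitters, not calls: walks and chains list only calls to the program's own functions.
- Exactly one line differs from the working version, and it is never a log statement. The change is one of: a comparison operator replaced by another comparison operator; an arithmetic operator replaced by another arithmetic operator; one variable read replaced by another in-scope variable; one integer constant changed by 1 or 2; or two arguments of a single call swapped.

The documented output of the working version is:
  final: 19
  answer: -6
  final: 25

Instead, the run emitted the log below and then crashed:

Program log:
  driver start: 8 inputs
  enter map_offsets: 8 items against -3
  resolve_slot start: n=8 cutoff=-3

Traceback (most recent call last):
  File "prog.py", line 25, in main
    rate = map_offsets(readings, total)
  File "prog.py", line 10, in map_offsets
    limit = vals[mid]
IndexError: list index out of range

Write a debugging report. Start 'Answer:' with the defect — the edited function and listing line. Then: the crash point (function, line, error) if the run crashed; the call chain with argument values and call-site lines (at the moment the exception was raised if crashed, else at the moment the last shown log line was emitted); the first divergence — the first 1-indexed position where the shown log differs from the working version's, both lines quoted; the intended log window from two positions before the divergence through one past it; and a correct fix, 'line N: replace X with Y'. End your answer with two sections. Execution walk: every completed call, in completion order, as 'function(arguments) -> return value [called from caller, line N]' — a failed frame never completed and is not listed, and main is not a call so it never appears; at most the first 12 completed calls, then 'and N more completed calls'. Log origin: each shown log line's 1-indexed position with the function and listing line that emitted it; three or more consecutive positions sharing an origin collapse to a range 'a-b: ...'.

Answer: the defect is in resolve_slot at line 5.
Key fact: Only 3 log lines were emitted before the run died; the intended continuation was 'checkpoint: -6'.
Crash: map_offsets, line 10, IndexError.
Call chain: main -> map_offsets([2, -4, 12, 9, 9, -2, -3, 2], -3) (called at line 25).
First divergence: position 4 (shown log ended at 3 lines; the working version continues: 'checkpoint: -6').
Intended log window:
  2: enter map_offsets: 8 items against -3
  3: resolve_slot start: n=8 cutoff=-3
  4: checkpoint: -6
  5: enter settle_round with 8 values
Execution walk:
  resolve_slot([2, -4, 12, 9, 9, -2, -3, 2], -3) -> -3  [called from map_offsets, line 9]
Log origins:
  1: from main, line 24
  2: from map_offsets, line 8
  3: from resolve_slot, line 2
A correct fix: line 5: replace `low` with `limit`.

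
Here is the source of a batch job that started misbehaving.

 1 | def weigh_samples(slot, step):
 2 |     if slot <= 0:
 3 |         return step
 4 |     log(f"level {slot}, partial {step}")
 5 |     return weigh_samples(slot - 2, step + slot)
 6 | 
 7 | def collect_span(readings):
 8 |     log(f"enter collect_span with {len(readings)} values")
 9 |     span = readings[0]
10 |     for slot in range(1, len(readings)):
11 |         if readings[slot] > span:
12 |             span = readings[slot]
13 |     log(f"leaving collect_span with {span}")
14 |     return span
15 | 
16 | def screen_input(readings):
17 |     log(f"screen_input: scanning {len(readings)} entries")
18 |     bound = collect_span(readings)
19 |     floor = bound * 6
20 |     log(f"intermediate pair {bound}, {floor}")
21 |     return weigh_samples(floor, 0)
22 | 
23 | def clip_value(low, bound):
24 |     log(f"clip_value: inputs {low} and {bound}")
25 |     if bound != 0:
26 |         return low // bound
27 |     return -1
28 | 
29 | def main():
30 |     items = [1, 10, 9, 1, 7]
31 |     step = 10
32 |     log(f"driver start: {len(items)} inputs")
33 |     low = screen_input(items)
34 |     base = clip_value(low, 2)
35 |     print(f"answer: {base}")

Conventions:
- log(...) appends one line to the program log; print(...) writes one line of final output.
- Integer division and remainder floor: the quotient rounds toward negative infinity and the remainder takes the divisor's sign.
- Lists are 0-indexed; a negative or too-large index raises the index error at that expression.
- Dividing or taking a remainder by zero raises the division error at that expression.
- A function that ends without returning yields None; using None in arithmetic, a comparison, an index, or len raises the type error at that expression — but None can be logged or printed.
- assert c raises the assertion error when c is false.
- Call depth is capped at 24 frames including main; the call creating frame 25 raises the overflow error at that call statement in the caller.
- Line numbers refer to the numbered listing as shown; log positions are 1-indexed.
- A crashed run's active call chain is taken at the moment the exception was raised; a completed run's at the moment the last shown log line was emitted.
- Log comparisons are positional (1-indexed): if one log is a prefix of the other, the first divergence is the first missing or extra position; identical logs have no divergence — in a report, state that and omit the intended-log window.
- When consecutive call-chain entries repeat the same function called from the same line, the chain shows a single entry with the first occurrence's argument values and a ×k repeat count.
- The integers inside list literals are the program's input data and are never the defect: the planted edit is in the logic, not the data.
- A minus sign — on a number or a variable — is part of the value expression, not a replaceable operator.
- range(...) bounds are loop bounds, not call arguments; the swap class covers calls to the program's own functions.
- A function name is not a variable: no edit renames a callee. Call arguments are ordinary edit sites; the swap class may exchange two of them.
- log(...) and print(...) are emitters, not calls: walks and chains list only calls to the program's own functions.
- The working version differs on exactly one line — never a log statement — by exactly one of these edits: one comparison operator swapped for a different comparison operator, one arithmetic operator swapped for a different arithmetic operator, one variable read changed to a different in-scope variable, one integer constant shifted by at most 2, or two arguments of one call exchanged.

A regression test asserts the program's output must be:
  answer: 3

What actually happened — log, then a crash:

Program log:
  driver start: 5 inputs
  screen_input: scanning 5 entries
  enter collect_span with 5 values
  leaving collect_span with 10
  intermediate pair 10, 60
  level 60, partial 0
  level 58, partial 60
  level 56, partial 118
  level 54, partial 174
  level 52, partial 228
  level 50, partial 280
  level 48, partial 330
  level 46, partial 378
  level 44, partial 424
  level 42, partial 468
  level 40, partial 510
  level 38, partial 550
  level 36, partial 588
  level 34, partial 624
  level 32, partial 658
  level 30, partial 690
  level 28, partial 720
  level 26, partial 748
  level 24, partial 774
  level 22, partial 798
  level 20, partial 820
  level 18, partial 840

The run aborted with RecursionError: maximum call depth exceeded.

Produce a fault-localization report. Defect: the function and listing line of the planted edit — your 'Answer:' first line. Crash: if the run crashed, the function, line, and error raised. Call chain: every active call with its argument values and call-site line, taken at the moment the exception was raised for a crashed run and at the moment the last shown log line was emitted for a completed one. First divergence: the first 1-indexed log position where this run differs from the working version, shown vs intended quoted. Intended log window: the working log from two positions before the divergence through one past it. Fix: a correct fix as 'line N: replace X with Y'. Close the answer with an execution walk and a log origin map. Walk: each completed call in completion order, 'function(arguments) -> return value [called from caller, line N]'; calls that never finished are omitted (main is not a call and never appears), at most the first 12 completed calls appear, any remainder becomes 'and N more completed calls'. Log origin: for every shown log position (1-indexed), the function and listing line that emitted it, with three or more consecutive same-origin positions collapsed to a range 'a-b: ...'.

Answer: the defect is in screen_input at line 19.
The tell: At log position 5 the runs split — shown 'intermediate pair 10, 60', but the working version logs 'intermediate pair 10, 4'.
Crash: weigh_samples, line 5, RecursionError.
Call chain: main -> screen_input([1, 10, 9, 1, 7]) (called at line 33) -> weigh_samples(60, 0) (called at line 21) -> weigh_samples(58, 60) (called at line 5) ×21.
First divergence: position 5 — shown 'intermediate pair 10, 60', intended 'intermediate pair 10, 4'.
Intended log window:
  3: enter collect_span with 5 values
  4: leaving collect_span with 10
  5: intermediate pair 10, 4
  6: level 4, partial 0
Execution walk:
  collect_span([1, 10, 9, 1, 7]) -> 10  [called from screen_input, line 18]
Origin of each log line:
  1: logged in main at line 32
  2: logged in screen_input at line 17
  3: logged in collect_span at line 8
  4: logged in collect_span at line 13
  5: logged in screen_input at line 20
  6-27: logged in weigh_samples at line 4
A correct fix: line 19: replace `*` with `%`.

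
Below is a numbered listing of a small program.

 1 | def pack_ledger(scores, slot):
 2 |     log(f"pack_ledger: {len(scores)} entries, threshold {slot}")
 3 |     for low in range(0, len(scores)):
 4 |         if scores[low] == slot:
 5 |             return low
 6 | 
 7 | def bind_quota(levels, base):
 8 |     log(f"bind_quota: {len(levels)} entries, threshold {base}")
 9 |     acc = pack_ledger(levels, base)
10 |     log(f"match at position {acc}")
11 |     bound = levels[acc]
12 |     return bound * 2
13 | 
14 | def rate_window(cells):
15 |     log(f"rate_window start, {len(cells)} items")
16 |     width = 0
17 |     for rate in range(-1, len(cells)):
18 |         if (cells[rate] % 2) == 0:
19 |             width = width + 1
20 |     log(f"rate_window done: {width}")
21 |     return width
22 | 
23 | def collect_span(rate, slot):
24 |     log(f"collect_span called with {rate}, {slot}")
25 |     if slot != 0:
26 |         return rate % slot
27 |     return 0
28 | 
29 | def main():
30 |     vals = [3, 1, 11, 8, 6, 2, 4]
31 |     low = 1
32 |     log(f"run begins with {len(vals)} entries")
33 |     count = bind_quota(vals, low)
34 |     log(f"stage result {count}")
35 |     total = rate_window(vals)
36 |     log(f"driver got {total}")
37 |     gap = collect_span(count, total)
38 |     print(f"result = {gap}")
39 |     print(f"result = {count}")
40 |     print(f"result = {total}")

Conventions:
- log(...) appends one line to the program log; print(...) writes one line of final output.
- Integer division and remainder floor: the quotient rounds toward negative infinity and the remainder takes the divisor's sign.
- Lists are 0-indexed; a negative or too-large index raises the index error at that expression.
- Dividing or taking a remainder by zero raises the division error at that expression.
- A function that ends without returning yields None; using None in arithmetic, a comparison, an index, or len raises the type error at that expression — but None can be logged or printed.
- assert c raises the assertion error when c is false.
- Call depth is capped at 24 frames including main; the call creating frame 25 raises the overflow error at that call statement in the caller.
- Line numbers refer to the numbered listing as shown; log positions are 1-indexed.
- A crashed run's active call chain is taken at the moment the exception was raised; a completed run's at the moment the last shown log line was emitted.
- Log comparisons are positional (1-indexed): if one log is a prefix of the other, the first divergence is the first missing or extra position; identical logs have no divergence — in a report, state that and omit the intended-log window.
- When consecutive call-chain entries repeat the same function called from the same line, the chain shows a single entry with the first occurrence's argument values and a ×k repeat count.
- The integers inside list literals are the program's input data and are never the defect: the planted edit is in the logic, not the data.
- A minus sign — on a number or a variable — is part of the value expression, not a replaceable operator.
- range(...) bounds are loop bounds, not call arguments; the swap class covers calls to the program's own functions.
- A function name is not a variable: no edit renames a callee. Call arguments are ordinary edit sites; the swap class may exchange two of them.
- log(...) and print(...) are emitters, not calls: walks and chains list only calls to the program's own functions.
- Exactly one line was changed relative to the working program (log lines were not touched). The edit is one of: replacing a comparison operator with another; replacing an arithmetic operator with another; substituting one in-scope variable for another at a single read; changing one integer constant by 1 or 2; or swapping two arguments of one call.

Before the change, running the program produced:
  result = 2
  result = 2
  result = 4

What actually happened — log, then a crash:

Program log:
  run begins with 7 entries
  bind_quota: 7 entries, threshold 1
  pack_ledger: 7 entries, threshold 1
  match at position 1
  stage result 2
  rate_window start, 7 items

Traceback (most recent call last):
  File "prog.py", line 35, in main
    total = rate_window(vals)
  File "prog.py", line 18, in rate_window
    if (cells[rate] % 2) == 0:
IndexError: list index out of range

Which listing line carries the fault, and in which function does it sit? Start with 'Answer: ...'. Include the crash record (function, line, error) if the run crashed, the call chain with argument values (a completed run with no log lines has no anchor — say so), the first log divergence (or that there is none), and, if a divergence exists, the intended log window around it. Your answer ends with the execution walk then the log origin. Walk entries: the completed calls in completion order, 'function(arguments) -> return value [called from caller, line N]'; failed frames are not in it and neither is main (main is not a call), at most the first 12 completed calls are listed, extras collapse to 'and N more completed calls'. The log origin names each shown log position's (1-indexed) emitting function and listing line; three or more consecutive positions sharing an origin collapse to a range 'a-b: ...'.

Answer: the defect is in rate_window at line 17.
Key fact: After 6 matching log lines the faulty run goes silent, while the working version continues with 'rate_window done: 4'.
Crash: rate_window, line 18, IndexError.
Call chain: main -> rate_window([3, 1, 11, 8, 6, 2, 4]) (called at line 35).
First divergence: position 7 — after 6 matching lines the faulty run goes silent; intended next line 'rate_window done: 4'.
Intended log window:
  5: stage result 2
  6: rate_window start, 7 items
  7: rate_window done: 4
  8: driver got 4
Execution walk:
  pack_ledger([3, 1, 11, 8, 6, 2, 4], 1) -> 1  [called from bind_quota, line 9]
  bind_quota([3, 1, 11, 8, 6, 2, 4], 1) -> 2  [called from main, line 33]
Log line origins:
  1: emitted by main (line 32)
  2: emitted by bind_quota (line 8)
  3: emitted by pack_ledger (line 2)
  4: emitted by bind_quota (line 10)
  5: emitted by main (line 34)
  6: emitted by rate_window (line 15)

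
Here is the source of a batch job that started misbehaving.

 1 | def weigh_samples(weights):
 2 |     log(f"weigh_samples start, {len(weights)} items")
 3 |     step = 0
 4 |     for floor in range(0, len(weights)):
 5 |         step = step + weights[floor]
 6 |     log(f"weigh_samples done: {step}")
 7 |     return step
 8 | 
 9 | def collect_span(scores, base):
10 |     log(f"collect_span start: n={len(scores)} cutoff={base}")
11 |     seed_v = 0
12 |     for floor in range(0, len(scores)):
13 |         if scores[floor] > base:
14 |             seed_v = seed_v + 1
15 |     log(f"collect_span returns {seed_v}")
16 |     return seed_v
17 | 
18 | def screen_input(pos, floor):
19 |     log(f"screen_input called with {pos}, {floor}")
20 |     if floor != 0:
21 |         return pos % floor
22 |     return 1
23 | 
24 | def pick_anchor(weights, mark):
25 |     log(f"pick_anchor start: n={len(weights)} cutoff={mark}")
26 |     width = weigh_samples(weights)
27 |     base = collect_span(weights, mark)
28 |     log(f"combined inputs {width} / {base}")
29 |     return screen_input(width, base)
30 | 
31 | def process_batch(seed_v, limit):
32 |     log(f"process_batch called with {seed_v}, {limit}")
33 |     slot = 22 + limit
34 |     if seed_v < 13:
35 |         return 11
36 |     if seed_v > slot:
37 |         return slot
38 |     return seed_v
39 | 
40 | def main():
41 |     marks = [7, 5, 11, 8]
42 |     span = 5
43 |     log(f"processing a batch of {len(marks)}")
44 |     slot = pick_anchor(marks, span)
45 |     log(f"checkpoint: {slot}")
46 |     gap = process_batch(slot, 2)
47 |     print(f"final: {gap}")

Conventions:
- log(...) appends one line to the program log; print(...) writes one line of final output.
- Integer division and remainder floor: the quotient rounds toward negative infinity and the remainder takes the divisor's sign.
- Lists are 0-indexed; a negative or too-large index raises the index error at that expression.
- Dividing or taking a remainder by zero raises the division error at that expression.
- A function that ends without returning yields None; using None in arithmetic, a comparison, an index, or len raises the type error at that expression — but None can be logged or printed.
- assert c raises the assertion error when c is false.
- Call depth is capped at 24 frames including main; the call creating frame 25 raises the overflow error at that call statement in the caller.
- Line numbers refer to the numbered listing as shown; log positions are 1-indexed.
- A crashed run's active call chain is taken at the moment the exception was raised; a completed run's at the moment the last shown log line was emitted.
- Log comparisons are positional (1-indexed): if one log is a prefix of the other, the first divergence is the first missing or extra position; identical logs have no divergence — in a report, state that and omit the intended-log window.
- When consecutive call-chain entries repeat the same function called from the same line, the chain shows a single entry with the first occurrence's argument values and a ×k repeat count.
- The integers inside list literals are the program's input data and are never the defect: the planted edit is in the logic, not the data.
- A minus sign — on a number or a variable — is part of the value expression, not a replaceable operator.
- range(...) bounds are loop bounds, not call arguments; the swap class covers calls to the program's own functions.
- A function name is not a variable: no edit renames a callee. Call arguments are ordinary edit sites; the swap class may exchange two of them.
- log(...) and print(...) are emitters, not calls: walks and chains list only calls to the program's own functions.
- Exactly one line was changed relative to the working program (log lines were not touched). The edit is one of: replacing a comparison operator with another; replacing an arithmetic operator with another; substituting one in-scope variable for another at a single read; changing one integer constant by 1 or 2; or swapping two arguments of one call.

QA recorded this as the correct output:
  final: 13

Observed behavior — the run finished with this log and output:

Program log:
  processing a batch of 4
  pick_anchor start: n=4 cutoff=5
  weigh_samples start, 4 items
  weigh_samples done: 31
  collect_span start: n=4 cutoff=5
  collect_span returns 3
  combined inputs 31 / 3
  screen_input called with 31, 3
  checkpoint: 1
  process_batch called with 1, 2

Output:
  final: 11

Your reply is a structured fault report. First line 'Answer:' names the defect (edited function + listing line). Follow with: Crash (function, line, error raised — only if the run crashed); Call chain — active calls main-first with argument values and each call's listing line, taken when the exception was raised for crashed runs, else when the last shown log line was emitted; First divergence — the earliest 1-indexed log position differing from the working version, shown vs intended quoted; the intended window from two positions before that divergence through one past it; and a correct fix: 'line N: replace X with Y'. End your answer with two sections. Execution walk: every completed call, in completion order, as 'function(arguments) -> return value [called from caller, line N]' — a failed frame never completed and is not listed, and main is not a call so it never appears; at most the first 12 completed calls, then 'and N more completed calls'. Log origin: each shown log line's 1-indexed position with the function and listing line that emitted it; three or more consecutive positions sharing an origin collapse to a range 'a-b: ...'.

Answer: the defect is in process_batch at line 35.
Core observation: Nothing in the log betrays the bug — only the output does.
Call chain: main -> process_batch(1, 2) (called at line 46).
First divergence: there is none — every log position agrees.
Execution walk:
  weigh_samples([7, 5, 11, 8]) -> 31  [called from pick_anchor, line 26]
  collect_span([7, 5, 11, 8], 5) -> 3  [called from pick_anchor, line 27]
  screen_input(31, 3) -> 1  [called from pick_anchor, line 29]
  pick_anchor([7, 5, 11, 8], 5) -> 1  [called from main, line 44]
  process_batch(1, 2) -> 11  [called from main, line 46]
Log line origins:
  1: emitted by main (line 43)
  2: emitted by pick_anchor (line 25)
  3: emitted by weigh_samples (line 2)
  4: emitted by weigh_samples (line 6)
  5: emitted by collect_span (line 10)
  6: emitted by collect_span (line 15)
  7: emitted by pick_anchor (line 28)
  8: emitted by screen_input (line 19)
  9: emitted by main (line 45)
  10: emitted by process_batch (line 32)
A correct fix: line 35: replace `11` with `13`.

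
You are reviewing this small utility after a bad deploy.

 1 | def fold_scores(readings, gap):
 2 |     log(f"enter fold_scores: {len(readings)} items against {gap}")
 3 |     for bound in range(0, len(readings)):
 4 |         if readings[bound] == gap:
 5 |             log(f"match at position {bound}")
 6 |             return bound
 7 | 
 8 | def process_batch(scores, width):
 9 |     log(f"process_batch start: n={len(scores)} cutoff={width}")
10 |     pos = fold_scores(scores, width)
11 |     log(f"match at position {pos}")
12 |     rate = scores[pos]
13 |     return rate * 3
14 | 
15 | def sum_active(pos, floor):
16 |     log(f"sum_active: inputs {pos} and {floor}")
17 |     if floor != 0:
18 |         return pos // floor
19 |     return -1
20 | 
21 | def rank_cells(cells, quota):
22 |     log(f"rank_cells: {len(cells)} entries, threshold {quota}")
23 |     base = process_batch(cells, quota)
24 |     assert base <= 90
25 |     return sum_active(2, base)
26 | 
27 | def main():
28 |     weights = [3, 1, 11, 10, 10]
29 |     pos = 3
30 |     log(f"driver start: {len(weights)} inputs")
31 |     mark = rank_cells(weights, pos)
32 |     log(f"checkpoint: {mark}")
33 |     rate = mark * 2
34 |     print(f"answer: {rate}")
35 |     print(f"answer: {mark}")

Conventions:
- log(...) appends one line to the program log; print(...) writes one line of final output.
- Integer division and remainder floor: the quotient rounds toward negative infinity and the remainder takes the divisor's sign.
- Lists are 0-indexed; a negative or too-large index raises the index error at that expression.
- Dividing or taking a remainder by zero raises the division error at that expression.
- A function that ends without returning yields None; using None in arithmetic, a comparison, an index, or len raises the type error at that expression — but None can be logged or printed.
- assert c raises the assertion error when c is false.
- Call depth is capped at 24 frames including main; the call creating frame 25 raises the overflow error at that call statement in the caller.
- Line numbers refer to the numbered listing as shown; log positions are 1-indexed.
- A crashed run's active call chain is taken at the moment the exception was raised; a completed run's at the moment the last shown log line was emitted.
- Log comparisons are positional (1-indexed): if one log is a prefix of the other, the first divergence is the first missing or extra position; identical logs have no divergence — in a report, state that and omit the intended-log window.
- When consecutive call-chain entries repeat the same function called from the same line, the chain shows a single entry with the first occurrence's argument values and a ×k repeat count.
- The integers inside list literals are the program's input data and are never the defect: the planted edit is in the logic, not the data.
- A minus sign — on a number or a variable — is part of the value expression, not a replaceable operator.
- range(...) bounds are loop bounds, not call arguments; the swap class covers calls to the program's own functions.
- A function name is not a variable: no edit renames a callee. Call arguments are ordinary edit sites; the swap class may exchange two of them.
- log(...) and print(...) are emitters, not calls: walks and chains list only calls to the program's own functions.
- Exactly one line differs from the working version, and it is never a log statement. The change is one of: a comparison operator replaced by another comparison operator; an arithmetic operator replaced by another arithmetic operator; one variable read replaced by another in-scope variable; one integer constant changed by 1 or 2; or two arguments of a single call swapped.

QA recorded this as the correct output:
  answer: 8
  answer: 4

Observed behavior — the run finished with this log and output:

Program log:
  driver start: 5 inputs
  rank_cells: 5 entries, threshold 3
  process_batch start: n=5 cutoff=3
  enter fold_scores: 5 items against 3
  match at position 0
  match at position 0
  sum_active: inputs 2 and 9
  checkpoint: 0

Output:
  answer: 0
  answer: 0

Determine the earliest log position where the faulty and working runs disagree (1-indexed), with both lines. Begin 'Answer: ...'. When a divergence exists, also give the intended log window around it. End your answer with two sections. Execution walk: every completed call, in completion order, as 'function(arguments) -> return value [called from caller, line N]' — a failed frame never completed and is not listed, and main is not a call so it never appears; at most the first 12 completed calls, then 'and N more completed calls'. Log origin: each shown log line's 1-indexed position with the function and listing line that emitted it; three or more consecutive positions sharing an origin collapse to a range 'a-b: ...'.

Answer: position 7; shown 'sum_active: inputs 2 and 9' vs intended 'sum_active: inputs 9 and 2'.
Intended log window:
  5: match at position 0
  6: match at position 0
  7: sum_active: inputs 9 and 2
  8: checkpoint: 4
Execution walk:
  fold_scores([3, 1, 11, 10, 10], 3) -> 0  [called from process_batch, line 10]
  process_batch([3, 1, 11, 10, 10], 3) -> 9  [called from rank_cells, line 23]
  sum_active(2, 9) -> 0  [called from rank_cells, line 25]
  rank_cells([3, 1, 11, 10, 10], 3) -> 0  [called from main, line 31]
Log line origins:
  1: logged in main at line 30
  2: logged in rank_cells at line 22
  3: logged in process_batch at line 9
  4: logged in fold_scores at line 2
  5: logged in fold_scores at line 5
  6: logged in process_batch at line 11
  7: logged in sum_active at line 16
  8: logged in main at line 32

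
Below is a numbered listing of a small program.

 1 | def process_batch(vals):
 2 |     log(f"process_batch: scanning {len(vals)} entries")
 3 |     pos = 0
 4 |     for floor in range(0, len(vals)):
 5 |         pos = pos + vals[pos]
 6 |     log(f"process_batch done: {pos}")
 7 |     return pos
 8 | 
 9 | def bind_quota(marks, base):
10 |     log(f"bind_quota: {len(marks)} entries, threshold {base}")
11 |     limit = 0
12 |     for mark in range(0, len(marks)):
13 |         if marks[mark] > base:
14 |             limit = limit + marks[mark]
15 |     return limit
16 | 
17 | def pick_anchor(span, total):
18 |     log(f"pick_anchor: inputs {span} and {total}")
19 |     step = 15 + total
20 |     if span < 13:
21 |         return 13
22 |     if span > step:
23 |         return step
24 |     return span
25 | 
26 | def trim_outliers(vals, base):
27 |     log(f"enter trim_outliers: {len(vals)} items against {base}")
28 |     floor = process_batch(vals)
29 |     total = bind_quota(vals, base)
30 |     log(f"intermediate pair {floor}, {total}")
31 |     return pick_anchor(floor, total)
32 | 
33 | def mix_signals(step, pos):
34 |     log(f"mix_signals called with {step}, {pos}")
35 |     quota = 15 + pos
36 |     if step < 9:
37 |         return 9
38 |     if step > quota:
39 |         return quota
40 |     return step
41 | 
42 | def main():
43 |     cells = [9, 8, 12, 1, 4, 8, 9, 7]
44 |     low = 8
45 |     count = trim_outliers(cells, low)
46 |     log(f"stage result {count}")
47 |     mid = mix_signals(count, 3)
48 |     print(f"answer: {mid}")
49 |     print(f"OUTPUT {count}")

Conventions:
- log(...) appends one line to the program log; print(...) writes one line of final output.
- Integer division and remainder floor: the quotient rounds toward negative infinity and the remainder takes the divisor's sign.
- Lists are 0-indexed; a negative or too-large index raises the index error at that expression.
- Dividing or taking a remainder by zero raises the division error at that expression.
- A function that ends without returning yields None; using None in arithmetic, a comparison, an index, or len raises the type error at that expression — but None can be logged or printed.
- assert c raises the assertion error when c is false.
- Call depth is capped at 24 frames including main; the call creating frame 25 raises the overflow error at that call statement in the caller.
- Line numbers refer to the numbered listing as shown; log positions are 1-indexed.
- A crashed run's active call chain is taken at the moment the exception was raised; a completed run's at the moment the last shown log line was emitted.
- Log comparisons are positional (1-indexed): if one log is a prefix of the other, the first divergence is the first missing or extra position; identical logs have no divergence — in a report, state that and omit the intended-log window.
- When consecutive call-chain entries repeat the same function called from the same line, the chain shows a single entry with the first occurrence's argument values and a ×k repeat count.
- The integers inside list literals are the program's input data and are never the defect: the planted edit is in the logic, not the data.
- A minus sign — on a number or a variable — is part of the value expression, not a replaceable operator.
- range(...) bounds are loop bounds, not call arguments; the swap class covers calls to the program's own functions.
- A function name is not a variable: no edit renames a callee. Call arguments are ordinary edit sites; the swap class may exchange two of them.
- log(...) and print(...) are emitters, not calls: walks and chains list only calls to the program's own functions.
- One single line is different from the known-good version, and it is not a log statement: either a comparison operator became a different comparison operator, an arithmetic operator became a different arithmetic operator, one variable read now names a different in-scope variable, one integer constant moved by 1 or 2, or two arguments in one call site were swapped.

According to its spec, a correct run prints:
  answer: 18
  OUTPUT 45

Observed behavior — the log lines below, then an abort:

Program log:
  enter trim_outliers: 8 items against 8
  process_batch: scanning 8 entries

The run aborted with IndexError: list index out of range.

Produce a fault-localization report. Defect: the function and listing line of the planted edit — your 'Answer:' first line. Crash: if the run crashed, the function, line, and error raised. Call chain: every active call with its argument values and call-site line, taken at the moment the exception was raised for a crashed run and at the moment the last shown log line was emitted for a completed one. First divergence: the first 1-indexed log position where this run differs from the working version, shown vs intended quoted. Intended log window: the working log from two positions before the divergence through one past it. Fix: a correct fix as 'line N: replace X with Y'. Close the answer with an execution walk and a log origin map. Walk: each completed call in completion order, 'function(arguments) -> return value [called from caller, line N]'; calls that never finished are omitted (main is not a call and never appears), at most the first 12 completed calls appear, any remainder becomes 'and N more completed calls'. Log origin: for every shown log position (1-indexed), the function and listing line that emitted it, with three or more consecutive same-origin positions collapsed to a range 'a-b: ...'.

Answer: the defect is in process_batch at line 5.
The tell: Only 2 log lines were emitted before the run died; the intended continuation was 'process_batch done: 58'.
Crash: process_batch, line 5, IndexError.
Call chain: main -> trim_outliers([9, 8, 12, 1, 4, 8, 9, 7], 8) (called at line 45) -> process_batch([9, 8, 12, 1, 4, 8, 9, 7]) (called at line 28).
First divergence: position 3 (shown log ended at 2 lines; the working version continues: 'process_batch done: 58').
Intended log window:
  1: enter trim_outliers: 8 items against 8
  2: process_batch: scanning 8 entries
  3: process_batch done: 58
  4: bind_quota: 8 entries, threshold 8
Execution walk:
  (no call completed)
Log line origins:
  1: emitted by trim_outliers (line 27)
  2: emitted by process_batch (line 2)
A correct fix: line 5: replace `vals[pos]` with `vals[floor]`.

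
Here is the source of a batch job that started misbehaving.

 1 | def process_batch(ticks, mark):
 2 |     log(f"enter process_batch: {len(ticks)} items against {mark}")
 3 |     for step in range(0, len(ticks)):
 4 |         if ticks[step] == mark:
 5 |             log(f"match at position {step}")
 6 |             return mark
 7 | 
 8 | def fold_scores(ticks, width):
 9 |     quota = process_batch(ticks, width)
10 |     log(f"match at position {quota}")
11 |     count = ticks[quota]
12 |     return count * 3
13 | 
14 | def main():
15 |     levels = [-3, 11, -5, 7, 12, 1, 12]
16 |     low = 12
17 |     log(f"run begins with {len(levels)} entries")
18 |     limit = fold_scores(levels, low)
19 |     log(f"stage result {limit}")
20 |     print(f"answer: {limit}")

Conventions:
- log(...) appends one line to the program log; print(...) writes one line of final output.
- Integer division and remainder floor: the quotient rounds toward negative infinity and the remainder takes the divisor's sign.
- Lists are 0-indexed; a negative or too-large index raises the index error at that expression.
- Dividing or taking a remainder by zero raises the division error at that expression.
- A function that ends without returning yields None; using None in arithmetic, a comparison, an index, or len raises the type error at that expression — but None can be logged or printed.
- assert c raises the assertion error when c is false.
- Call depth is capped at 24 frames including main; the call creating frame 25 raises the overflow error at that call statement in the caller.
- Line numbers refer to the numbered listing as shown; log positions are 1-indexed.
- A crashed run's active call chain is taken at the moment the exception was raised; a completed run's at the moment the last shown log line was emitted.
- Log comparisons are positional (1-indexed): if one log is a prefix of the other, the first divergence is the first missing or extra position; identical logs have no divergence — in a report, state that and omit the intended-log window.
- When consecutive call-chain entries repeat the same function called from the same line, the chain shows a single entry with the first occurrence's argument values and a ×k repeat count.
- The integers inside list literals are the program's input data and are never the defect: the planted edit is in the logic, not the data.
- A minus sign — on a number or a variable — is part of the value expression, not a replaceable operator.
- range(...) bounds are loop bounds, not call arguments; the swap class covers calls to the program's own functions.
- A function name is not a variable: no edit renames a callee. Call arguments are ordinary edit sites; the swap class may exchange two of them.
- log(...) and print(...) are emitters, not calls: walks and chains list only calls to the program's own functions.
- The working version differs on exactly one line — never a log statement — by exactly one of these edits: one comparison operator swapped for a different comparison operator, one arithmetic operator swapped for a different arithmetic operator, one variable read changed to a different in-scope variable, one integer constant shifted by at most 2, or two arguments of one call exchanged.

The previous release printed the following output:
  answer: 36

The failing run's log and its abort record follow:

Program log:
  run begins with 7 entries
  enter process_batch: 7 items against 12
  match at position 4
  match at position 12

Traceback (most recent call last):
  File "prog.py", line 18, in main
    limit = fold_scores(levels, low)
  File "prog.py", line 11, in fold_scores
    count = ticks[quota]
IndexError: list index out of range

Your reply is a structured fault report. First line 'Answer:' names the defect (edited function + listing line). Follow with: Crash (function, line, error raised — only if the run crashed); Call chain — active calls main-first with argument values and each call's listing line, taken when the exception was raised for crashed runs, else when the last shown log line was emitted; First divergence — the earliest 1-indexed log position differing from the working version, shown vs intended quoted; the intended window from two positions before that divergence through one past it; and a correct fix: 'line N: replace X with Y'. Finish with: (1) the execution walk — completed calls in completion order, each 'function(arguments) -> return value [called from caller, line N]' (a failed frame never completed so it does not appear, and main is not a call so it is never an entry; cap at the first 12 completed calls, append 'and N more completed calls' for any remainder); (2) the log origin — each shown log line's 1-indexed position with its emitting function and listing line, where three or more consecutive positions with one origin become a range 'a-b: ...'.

Answer: the defect is in process_batch at line 6.
The tell: At log position 4 the runs split — shown 'match at position 12', but the working version logs 'match at position 4'.
Crash: fold_scores, line 11, IndexError.
Call chain: main -> fold_scores([-3, 11, -5, 7, 12, 1, 12], 12) (called at line 18).
First divergence: position 4 — the shown line 'match at position 12' should read 'match at position 4'.
Intended log window:
  2: enter process_batch: 7 items against 12
  3: match at position 4
  4: match at position 4
  5: stage result 36
Execution walk:
  process_batch([-3, 11, -5, 7, 12, 1, 12], 12) -> 12  [called from fold_scores, line 9]
Log origin:
  1 — main, line 17
  2 — process_batch, line 2
  3 — process_batch, line 5
  4 — fold_scores, line 10
A correct fix: line 6: replace `mark` with `step`.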